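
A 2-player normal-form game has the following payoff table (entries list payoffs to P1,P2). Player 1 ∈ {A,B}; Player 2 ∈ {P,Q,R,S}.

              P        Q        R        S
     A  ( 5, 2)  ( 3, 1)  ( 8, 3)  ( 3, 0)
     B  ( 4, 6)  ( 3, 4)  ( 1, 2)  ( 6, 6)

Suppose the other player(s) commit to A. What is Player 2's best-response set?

argmax u_2 = {R}

u_2(P vs A) = 2
u_2(Q vs A) = 1
u_2(R vs A) = 3
u_2(S vs A) = 0
max payoff 3 at {R}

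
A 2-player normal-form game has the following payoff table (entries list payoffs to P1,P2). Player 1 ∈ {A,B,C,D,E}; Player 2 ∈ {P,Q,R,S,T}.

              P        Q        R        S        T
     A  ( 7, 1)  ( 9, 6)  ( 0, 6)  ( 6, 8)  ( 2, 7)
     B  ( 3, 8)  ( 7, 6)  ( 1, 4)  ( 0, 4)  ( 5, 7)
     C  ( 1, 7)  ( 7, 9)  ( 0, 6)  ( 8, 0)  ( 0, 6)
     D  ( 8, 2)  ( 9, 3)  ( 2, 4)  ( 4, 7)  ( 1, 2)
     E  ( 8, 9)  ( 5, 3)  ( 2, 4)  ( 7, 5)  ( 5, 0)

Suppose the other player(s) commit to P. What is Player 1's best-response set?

u_1(A vs P) = 7
u_1(B vs P) = 3
u_1(C vs P) = 1
u_1(D vs P) = 8
u_1(E vs P) = 8
max payoff 8 at {D,E}

P1 best: {D,E}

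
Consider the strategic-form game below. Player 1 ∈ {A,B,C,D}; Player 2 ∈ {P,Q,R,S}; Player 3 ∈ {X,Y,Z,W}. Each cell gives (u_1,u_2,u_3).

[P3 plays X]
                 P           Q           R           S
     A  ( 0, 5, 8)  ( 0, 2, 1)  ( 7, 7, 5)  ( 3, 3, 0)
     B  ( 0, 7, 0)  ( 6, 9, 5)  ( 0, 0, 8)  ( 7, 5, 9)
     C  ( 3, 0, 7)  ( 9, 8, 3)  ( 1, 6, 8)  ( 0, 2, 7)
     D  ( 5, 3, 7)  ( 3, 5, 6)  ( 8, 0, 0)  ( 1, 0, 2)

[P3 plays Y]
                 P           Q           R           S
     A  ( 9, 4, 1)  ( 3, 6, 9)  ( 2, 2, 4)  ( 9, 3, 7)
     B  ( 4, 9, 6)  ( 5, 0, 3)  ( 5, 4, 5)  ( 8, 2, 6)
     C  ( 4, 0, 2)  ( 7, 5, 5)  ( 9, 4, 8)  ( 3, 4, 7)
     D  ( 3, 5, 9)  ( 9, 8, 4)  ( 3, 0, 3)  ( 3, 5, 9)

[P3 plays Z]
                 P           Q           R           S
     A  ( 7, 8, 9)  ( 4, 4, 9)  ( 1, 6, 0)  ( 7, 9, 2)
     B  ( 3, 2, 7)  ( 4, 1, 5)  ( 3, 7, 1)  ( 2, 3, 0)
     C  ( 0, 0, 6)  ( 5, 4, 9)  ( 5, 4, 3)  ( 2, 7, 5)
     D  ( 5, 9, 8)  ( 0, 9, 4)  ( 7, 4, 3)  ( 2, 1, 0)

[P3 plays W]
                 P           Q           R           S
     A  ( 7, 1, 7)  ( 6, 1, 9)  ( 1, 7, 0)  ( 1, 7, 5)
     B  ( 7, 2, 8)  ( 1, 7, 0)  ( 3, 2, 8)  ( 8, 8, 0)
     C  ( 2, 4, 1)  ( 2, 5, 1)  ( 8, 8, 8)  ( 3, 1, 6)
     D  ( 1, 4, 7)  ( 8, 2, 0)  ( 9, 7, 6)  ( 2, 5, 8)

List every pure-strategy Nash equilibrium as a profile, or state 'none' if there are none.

Nash profiles: (D,R,W)

(A,P,X): not NE [P1→D gives 5>0; P2→R gives 7>5; P3→Z gives 9>8]
(A,P,Y): not NE [P2→Q gives 6>4; P3→Z gives 9>1]
(A,P,Z): not NE [P2→S gives 9>8]
(A,P,W): not NE [P2→S gives 7>1; P3→Z gives 9>7]
(A,Q,X): not NE [P1→C gives 9>0; P2→R gives 7>2; P3→W gives 9>1]
(A,Q,Y): not NE [P1→D gives 9>3]
(A,Q,Z): not NE [P1→C gives 5>4; P2→S gives 9>4]
(A,Q,W): not NE [P1→D gives 8>6; P2→S gives 7>1]
(A,R,X): not NE [P1→D gives 8>7]
(A,R,Y): not NE [P1→C gives 9>2; P2→Q gives 6>2; P3→X gives 5>4]
(A,R,Z): not NE [P1→D gives 7>1; P2→S gives 9>6; P3→X gives 5>0]
(A,R,W): not NE [P1→D gives 9>1; P3→X gives 5>0]
(A,S,X): not NE [P1→B gives 7>3; P2→R gives 7>3; P3→Y gives 7>0]
(A,S,Y): not NE [P2→Q gives 6>3]
(A,S,Z): not NE [P3→Y gives 7>2]
(A,S,W): not NE [P1→B gives 8>1; P3→Y gives 7>5]
(B,P,X): not NE [P1→D gives 5>0; P2→Q gives 9>7; P3→W gives 8>0]
(B,P,Y): not NE [P1→A gives 9>4; P3→W gives 8>6]
(B,P,Z): not NE [P1→A gives 7>3; P2→R gives 7>2; P3→W gives 8>7]
(B,P,W): not NE [P2→S gives 8>2]
(B,Q,X): not NE [P1→C gives 9>6]
(B,Q,Y): not NE [P1→D gives 9>5; P2→P gives 9>0; P3→Z gives 5>3]
(B,Q,Z): not NE [P1→C gives 5>4; P2→R gives 7>1]
(B,Q,W): not NE [P1→D gives 8>1; P2→S gives 8>7; P3→Z gives 5>0]
(B,R,X): not NE [P1→D gives 8>0; P2→Q gives 9>0]
(B,R,Y): not NE [P1→C gives 9>5; P2→P gives 9>4; P3→W gives 8>5]
(B,R,Z): not NE [P1→D gives 7>3; P3→W gives 8>1]
(B,R,W): not NE [P1→D gives 9>3; P2→S gives 8>2]
(B,S,X): not NE [P2→Q gives 9>5]
(B,S,Y): not NE [P1→A gives 9>8; P2→P gives 9>2; P3→X gives 9>6]
(B,S,Z): not NE [P1→A gives 7>2; P2→R gives 7>3; P3→X gives 9>0]
(B,S,W): not NE [P3→X gives 9>0]
(C,P,X): not NE [P1→D gives 5>3; P2→Q gives 8>0]
(C,P,Y): not NE [P1→A gives 9>4; P2→Q gives 5>0; P3→X gives 7>2]
(C,P,Z): not NE [P1→A gives 7>0; P2→S gives 7>0; P3→X gives 7>6]
(C,P,W): not NE [P1→B gives 7>2; P2→R gives 8>4; P3→X gives 7>1]
(C,Q,X): not NE [P3→Z gives 9>3]
(C,Q,Y): not NE [P1→D gives 9>7; P3→Z gives 9>5]
(C,Q,Z): not NE [P2→S gives 7>4]
(C,Q,W): not NE [P1→D gives 8>2; P2→R gives 8>5; P3→Z gives 9>1]
(C,R,X): not NE [P1→D gives 8>1; P2→Q gives 8>6]
(C,R,Y): not NE [P2→Q gives 5>4]
(C,R,Z): not NE [P1→D gives 7>5; P2→S gives 7>4; P3→W gives 8>3]
(C,R,W): not NE [P1→D gives 9>8]
(C,S,X): not NE [P1→B gives 7>0; P2→Q gives 8>2]
(C,S,Y): not NE [P1→A gives 9>3; P2→Q gives 5>4]
(C,S,Z): not NE [P1→A gives 7>2; P3→Y gives 7>5]
(C,S,W): not NE [P1→B gives 8>3; P2→R gives 8>1; P3→Y gives 7>6]
(D,P,X): not NE [P2→Q gives 5>3; P3→Y gives 9>7]
(D,P,Y): not NE [P1→A gives 9>3; P2→Q gives 8>5]
(D,P,Z): not NE [P1→A gives 7>5; P3→Y gives 9>8]
(D,P,W): not NE [P1→B gives 7>1; P2→R gives 7>4; P3→Y gives 9>7]
(D,Q,X): not NE [P1→C gives 9>3]
(D,Q,Y): not NE [P3→X gives 6>4]
(D,Q,Z): not NE [P1→C gives 5>0; P3→X gives 6>4]
(D,Q,W): not NE [P2→R gives 7>2; P3→X gives 6>0]
(D,R,X): not NE [P2→Q gives 5>0; P3→W gives 6>0]
(D,R,Y): not NE [P1→C gives 9>3; P2→Q gives 8>0; P3→W gives 6>3]
(D,R,Z): not NE [P2→Q gives 9>4; P3→W gives 6>3]
(D,R,W): NE
(D,S,X): not NE [P1→B gives 7>1; P2→Q gives 5>0; P3→Y gives 9>2]
(D,S,Y): not NE [P1→A gives 9>3; P2→Q gives 8>5]
(D,S,Z): not NE [P1→A gives 7>2; P2→Q gives 9>1; P3→Y gives 9>0]
(D,S,W): not NE [P1→B gives 8>2; P2→R gives 7>5; P3→Y gives 9>8]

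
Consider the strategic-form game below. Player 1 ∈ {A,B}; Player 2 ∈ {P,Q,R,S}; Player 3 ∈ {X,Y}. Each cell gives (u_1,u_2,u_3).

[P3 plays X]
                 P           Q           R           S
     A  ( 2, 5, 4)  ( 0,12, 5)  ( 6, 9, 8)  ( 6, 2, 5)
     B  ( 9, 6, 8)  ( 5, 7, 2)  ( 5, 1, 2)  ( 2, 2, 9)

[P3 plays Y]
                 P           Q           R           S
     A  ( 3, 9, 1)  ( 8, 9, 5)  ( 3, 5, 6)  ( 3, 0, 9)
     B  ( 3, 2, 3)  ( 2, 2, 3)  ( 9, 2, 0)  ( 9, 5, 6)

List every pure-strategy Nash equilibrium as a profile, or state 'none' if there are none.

PSNE = {(A,Q,Y)}

(A,P,X): not NE [P1→B gives 9>2; P2→Q gives 12>5]
(A,P,Y): not NE [P3→X gives 4>1]
(A,Q,X): not NE [P1→B gives 5>0]
(A,Q,Y): NE
(A,R,X): not NE [P2→Q gives 12>9]
(A,R,Y): not NE [P1→B gives 9>3; P2→Q gives 9>5; P3→X gives 8>6]
(A,S,X): not NE [P2→Q gives 12>2; P3→Y gives 9>5]
(A,S,Y): not NE [P1→B gives 9>3; P2→Q gives 9>0]
(B,P,X): not NE [P2→Q gives 7>6]
(B,P,Y): not NE [P2→S gives 5>2; P3→X gives 8>3]
(B,Q,X): not NE [P3→Y gives 3>2]
(B,Q,Y): not NE [P1→A gives 8>2; P2→S gives 5>2]
(B,R,X): not NE [P1→A gives 6>5; P2→Q gives 7>1]
(B,R,Y): not NE [P2→S gives 5>2; P3→X gives 2>0]
(B,S,X): not NE [P1→A gives 6>2; P2→Q gives 7>2]
(B,S,Y): not NE [P3→X gives 9>6]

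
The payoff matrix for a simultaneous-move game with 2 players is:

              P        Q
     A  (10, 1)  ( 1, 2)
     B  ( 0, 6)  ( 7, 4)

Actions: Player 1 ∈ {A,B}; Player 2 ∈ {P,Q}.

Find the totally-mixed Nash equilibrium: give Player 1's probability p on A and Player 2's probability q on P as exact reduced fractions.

(p,q) = (2/3, 3/8)

P1 indiff ⇒ q·10+(1-q)·1 = q·0+(1-q)·7 ⇒ q(10) = (1-q)(6) ⇒ q = 3/8
P2 indiff ⇒ p·1+(1-p)·6 = p·2+(1-p)·4 ⇒ p(-1) = (1-p)(-2) ⇒ p = 2/3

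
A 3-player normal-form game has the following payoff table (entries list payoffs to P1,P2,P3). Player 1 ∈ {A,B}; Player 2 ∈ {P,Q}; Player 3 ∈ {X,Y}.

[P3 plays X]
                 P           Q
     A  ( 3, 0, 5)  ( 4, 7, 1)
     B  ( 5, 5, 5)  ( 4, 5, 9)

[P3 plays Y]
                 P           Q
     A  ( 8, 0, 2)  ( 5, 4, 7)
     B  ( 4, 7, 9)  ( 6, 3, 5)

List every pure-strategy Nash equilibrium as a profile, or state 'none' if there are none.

(A,P,X): not NE [P1→B gives 5>3; P2→Q gives 7>0]
(A,P,Y): not NE [P2→Q gives 4>0; P3→X gives 5>2]
(A,Q,X): not NE [P3→Y gives 7>1]
(A,Q,Y): not NE [P1→B gives 6>5]
(B,P,X): not NE [P3→Y gives 9>5]
(B,P,Y): not NE [P1→A gives 8>4]
(B,Q,X): NE
(B,Q,Y): not NE [P2→P gives 7>3; P3→X gives 9>5]

PSNE = {(B,Q,X)}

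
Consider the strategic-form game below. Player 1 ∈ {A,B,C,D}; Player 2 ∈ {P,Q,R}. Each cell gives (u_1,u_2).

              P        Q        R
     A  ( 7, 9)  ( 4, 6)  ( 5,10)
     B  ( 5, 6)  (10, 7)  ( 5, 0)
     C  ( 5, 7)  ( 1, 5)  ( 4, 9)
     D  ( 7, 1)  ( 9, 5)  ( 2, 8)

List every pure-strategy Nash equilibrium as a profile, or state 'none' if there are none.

(A,P): not NE [P2→R gives 10>9]
(A,Q): not NE [P1→B gives 10>4; P2→R gives 10>6]
(A,R): NE
(B,P): not NE [P1→D gives 7>5; P2→Q gives 7>6]
(B,Q): NE
(B,R): not NE [P2→Q gives 7>0]
(C,P): not NE [P1→D gives 7>5; P2→R gives 9>7]
(C,Q): not NE [P1→B gives 10>1; P2→R gives 9>5]
(C,R): not NE [P1→B gives 5>4]
(D,P): not NE [P2→R gives 8>1]
(D,Q): not NE [P1→B gives 10>9; P2→R gives 8>5]
(D,R): not NE [P1→B gives 5>2]

NE set: (A,R), (B,Q)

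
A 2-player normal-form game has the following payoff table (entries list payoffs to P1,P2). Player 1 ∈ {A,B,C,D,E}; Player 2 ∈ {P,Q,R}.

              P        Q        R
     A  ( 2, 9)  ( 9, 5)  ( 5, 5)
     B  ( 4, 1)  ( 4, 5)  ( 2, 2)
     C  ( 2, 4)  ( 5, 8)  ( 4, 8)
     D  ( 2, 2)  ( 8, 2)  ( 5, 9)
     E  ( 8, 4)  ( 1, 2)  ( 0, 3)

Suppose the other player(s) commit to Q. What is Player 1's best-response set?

u_1(A vs Q) = 9
u_1(B vs Q) = 4
u_1(C vs Q) = 5
u_1(D vs Q) = 8
u_1(E vs Q) = 1
max payoff 9 at {A}

BR_1 = {A}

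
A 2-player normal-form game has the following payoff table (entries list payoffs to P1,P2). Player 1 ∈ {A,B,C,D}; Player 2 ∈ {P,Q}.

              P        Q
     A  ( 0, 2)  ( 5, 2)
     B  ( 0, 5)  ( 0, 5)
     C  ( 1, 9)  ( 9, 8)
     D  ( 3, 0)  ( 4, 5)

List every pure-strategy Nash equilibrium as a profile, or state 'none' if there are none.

(A,P): not NE [P1→D gives 3>0]
(A,Q): not NE [P1→C gives 9>5]
(B,P): not NE [P1→D gives 3>0]
(B,Q): not NE [P1→C gives 9>0]
(C,P): not NE [P1→D gives 3>1]
(C,Q): not NE [P2→P gives 9>8]
(D,P): not NE [P2→Q gives 5>0]
(D,Q): not NE [P1→C gives 9>4]

Equilibria: none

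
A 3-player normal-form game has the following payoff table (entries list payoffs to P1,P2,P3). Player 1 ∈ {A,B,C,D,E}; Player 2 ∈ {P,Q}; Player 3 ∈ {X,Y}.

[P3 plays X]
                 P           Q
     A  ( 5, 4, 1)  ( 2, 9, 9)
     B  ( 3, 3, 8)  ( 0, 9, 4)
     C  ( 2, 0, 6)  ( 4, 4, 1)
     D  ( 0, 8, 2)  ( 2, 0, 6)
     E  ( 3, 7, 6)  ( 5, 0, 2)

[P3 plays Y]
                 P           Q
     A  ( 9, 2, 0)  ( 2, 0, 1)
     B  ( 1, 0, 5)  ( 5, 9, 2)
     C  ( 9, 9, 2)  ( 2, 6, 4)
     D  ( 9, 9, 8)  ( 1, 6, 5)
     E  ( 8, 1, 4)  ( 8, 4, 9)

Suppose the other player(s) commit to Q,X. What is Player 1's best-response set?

P1 best: {E}

u_1(A vs Q,X) = 2
u_1(B vs Q,X) = 0
u_1(C vs Q,X) = 4
u_1(D vs Q,X) = 2
u_1(E vs Q,X) = 5
max payoff 5 at {E}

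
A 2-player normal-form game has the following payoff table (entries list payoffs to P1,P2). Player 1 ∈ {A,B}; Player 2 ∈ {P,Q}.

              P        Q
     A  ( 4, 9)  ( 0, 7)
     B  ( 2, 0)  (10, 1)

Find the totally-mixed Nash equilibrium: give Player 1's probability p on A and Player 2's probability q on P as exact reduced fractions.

P1 mixes 1/3 on A; P2 mixes 5/6 on P

P1 indiff ⇒ q·4+(1-q)·0 = q·2+(1-q)·10 ⇒ q(2) = (1-q)(10) ⇒ q = 5/6
P2 indiff ⇒ p·9+(1-p)·0 = p·7+(1-p)·1 ⇒ p(2) = (1-p)(1) ⇒ p = 1/3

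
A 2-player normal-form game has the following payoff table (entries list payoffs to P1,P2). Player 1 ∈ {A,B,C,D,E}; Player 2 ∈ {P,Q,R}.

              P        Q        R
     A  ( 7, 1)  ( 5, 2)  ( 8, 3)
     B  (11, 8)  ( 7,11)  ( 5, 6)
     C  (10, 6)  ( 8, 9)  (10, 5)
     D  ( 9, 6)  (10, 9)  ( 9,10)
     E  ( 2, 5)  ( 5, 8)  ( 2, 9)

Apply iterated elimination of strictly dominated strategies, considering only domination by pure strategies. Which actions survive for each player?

P1 drop A (C beats it: P:10>7 Q:8>5 R:10>8)
P1 drop E (B beats it: P:11>2 Q:7>5 R:5>2)
P2 drop P (Q beats it: B:11>8 C:9>6 D:9>6)
P1 drop B (C beats it: Q:8>7 R:10>5)
P1→{C,D} P2→{Q,R}

Remaining: P1:{C,D} P2:{Q,R}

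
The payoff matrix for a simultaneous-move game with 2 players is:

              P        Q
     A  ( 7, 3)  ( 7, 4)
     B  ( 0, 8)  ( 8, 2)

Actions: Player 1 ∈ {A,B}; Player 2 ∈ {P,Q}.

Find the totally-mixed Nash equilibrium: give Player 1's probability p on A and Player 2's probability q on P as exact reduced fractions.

P1 indiff ⇒ q·7+(1-q)·7 = q·0+(1-q)·8 ⇒ q(7) = (1-q)(1) ⇒ q = 1/8
P2 indiff ⇒ p·3+(1-p)·8 = p·4+(1-p)·2 ⇒ p(-1) = (1-p)(-6) ⇒ p = 6/7

P1 mixes 6/7 on A; P2 mixes 1/8 on P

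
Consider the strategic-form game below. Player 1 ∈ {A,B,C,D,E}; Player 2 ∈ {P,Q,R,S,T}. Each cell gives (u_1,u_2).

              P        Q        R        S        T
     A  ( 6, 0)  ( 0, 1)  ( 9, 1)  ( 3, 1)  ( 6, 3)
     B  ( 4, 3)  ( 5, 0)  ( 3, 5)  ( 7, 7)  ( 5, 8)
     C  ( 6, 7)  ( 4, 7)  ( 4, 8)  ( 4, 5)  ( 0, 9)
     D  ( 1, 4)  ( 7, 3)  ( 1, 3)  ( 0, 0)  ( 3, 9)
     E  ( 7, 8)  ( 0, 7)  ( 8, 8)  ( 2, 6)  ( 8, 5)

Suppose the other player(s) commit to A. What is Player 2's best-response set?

P2 best: {T}

u_2(P vs A) = 0
u_2(Q vs A) = 1
u_2(R vs A) = 1
u_2(S vs A) = 1
u_2(T vs A) = 3
max payoff 3 at {T}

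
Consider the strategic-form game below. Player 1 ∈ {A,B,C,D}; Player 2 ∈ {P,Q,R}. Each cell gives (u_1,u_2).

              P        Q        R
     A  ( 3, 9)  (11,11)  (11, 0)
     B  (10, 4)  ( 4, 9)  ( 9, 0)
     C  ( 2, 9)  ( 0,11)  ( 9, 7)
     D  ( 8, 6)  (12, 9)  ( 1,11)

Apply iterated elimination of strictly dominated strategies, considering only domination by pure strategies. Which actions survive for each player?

IESDS → P1:{A,D} P2:{Q,R}

P1 drop C (A beats it: P:3>2 Q:11>0 R:11>9)
P2 drop P (Q beats it: A:11>9 B:9>4 D:9>6)
P1 drop B (A beats it: Q:11>4 R:11>9)
P1→{A,D} P2→{Q,R}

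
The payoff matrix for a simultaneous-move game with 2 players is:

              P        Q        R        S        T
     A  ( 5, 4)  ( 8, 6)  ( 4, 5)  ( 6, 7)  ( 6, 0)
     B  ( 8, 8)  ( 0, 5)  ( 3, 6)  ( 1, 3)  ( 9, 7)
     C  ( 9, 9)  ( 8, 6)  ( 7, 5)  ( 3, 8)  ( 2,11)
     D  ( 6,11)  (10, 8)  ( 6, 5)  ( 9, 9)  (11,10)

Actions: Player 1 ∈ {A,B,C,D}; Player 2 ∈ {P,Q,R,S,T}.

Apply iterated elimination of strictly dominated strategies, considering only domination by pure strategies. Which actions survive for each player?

P1 drop A (D beats it: P:6>5 Q:10>8 R:6>4 S:9>6 T:11>6)
P2 drop Q (P beats it: B:8>5 C:9>6 D:11>8)
P2 drop R (P beats it: B:8>6 C:9>5 D:11>5)
P2 drop S (P beats it: B:8>3 C:9>8 D:11>9)
P1→{B,C,D} P2→{P,T}

IESDS → P1:{B,C,D} P2:{P,T}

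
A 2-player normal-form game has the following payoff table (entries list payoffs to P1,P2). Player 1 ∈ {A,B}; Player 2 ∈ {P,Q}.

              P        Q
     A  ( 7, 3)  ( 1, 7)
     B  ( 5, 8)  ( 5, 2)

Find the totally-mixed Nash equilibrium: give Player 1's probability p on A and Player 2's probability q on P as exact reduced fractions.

P1 indiff ⇒ q·7+(1-q)·1 = q·5+(1-q)·5 ⇒ q(2) = (1-q)(4) ⇒ q = 2/3
P2 indiff ⇒ p·3+(1-p)·8 = p·7+(1-p)·2 ⇒ p(-4) = (1-p)(-6) ⇒ p = 3/5

p=3/5, q=2/3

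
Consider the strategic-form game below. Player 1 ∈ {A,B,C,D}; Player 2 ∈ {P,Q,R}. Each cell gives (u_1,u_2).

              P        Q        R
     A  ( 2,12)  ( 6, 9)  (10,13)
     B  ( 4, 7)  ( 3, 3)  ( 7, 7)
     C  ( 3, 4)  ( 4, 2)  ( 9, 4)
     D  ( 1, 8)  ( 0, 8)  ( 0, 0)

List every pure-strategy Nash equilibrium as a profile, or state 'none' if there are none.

PSNE = {(A,R), (B,P)}

(A,P): not NE [P1→B gives 4>2; P2→R gives 13>12]
(A,Q): not NE [P2→R gives 13>9]
(A,R): NE
(B,P): NE
(B,Q): not NE [P1→A gives 6>3; P2→R gives 7>3]
(B,R): not NE [P1→A gives 10>7]
(C,P): not NE [P1→B gives 4>3]
(C,Q): not NE [P1→A gives 6>4; P2→R gives 4>2]
(C,R): not NE [P1→A gives 10>9]
(D,P): not NE [P1→B gives 4>1]
(D,Q): not NE [P1→A gives 6>0]
(D,R): not NE [P1→A gives 10>0; P2→Q gives 8>0]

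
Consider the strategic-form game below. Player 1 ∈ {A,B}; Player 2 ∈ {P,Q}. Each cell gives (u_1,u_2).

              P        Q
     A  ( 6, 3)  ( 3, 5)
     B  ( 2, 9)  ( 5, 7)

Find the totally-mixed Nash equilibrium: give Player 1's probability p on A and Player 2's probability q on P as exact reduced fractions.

p=1/2, q=1/3

P1 indiff ⇒ q·6+(1-q)·3 = q·2+(1-q)·5 ⇒ q(4) = (1-q)(2) ⇒ q = 1/3
P2 indiff ⇒ p·3+(1-p)·9 = p·5+(1-p)·7 ⇒ p(-2) = (1-p)(-2) ⇒ p = 1/2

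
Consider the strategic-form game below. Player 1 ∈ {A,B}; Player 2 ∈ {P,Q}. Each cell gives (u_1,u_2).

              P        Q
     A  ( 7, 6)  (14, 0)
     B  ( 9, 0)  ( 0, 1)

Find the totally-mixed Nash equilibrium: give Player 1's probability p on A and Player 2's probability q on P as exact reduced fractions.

p=1/7, q=7/8

P1 indiff ⇒ q·7+(1-q)·14 = q·9+(1-q)·0 ⇒ q(-2) = (1-q)(-14) ⇒ q = 7/8
P2 indiff ⇒ p·6+(1-p)·0 = p·0+(1-p)·1 ⇒ p(6) = (1-p)(1) ⇒ p = 1/7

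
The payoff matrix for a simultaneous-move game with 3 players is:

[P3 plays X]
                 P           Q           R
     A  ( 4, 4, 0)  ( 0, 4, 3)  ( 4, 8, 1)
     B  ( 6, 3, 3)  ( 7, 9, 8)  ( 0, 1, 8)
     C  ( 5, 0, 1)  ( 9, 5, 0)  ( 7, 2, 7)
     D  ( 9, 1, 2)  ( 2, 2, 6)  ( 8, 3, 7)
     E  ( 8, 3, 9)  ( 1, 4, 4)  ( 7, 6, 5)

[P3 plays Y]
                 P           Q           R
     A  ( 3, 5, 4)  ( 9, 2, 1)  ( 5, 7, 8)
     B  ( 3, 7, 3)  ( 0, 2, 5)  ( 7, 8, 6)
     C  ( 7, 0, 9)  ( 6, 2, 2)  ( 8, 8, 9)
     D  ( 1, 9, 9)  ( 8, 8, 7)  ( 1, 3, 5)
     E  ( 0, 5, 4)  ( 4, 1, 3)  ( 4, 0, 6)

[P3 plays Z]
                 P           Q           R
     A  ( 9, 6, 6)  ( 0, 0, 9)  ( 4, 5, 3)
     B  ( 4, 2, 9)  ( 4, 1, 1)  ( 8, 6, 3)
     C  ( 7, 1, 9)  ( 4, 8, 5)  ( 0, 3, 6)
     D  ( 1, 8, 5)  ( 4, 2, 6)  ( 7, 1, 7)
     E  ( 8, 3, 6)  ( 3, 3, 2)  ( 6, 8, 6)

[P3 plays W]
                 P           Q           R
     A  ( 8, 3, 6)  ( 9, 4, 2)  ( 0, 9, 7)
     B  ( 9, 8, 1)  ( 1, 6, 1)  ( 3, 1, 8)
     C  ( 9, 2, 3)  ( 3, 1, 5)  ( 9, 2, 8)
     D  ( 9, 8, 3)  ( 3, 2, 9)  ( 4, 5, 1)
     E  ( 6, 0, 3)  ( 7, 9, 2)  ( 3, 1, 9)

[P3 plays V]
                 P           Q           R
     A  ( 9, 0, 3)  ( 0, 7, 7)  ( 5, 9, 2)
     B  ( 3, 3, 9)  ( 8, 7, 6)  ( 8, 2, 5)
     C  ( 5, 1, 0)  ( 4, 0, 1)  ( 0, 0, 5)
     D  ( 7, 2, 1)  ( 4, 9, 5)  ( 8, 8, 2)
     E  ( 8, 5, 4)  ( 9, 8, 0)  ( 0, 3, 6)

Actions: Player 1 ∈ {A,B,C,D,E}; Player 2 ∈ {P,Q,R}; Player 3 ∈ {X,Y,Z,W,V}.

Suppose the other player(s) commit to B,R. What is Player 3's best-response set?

P3 best: {X,W}

u_3(X vs B,R) = 8
u_3(Y vs B,R) = 6
u_3(Z vs B,R) = 3
u_3(W vs B,R) = 8
u_3(V vs B,R) = 5
max payoff 8 at {X,W}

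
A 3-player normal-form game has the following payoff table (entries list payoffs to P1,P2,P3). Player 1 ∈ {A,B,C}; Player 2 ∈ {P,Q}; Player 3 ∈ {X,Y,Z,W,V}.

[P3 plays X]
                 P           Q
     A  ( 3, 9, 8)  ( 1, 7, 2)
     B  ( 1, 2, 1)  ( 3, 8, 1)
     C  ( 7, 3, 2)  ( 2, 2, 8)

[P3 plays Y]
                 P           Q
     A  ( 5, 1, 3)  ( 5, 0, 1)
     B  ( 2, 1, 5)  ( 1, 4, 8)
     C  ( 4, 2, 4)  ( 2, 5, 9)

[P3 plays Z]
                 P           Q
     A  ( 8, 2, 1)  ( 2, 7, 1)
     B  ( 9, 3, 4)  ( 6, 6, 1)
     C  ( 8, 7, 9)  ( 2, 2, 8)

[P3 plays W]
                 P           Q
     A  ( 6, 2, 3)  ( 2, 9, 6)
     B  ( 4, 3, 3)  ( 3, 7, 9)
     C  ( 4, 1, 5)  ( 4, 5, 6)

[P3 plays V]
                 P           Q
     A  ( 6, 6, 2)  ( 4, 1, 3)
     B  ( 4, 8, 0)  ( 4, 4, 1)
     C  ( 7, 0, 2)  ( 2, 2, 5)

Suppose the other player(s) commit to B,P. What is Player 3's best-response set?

u_3(X vs B,P) = 1
u_3(Y vs B,P) = 5
u_3(Z vs B,P) = 4
u_3(W vs B,P) = 3
u_3(V vs B,P) = 0
max payoff 5 at {Y}

argmax u_3 = {Y}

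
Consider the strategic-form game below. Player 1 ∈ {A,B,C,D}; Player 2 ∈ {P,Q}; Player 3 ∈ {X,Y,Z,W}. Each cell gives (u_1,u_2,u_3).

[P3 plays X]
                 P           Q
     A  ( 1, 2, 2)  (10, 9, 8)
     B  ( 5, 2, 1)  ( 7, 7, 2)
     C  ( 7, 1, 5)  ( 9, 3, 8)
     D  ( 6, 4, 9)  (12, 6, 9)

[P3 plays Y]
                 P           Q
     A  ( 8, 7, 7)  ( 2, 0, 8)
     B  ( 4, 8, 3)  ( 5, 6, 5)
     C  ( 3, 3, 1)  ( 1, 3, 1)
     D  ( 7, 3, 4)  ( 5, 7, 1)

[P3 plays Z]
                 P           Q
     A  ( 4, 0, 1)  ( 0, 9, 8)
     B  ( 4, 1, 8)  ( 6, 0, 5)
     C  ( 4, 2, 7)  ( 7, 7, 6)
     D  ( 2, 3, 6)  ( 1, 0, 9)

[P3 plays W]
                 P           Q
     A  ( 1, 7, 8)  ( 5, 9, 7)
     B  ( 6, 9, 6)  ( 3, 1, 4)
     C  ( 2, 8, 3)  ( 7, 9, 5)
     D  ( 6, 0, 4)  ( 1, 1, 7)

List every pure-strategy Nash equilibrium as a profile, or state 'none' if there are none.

PSNE = {(B,P,Z), (D,Q,X)}

(A,P,X): not NE [P1→C gives 7>1; P2→Q gives 9>2; P3→W gives 8>2]
(A,P,Y): not NE [P3→W gives 8>7]
(A,P,Z): not NE [P2→Q gives 9>0; P3→W gives 8>1]
(A,P,W): not NE [P1→D gives 6>1; P2→Q gives 9>7]
(A,Q,X): not NE [P1→D gives 12>10]
(A,Q,Y): not NE [P1→D gives 5>2; P2→P gives 7>0]
(A,Q,Z): not NE [P1→C gives 7>0]
(A,Q,W): not NE [P1→C gives 7>5; P3→Z gives 8>7]
(B,P,X): not NE [P1→C gives 7>5; P2→Q gives 7>2; P3→Z gives 8>1]
(B,P,Y): not NE [P1→A gives 8>4; P3→Z gives 8>3]
(B,P,Z): NE
(B,P,W): not NE [P3→Z gives 8>6]
(B,Q,X): not NE [P1→D gives 12>7; P3→Z gives 5>2]
(B,Q,Y): not NE [P2→P gives 8>6]
(B,Q,Z): not NE [P1→C gives 7>6; P2→P gives 1>0]
(B,Q,W): not NE [P1→C gives 7>3; P2→P gives 9>1; P3→Z gives 5>4]
(C,P,X): not NE [P2→Q gives 3>1; P3→Z gives 7>5]
(C,P,Y): not NE [P1→A gives 8>3; P3→Z gives 7>1]
(C,P,Z): not NE [P2→Q gives 7>2]
(C,P,W): not NE [P1→D gives 6>2; P2→Q gives 9>8; P3→Z gives 7>3]
(C,Q,X): not NE [P1→D gives 12>9]
(C,Q,Y): not NE [P1→D gives 5>1; P3→X gives 8>1]
(C,Q,Z): not NE [P3→X gives 8>6]
(C,Q,W): not NE [P3→X gives 8>5]
(D,P,X): not NE [P1→C gives 7>6; P2→Q gives 6>4]
(D,P,Y): not NE [P1→A gives 8>7; P2→Q gives 7>3; P3→X gives 9>4]
(D,P,Z): not NE [P1→C gives 4>2; P3→X gives 9>6]
(D,P,W): not NE [P2→Q gives 1>0; P3→X gives 9>4]
(D,Q,X): NE
(D,Q,Y): not NE [P3→Z gives 9>1]
(D,Q,Z): not NE [P1→C gives 7>1; P2→P gives 3>0]
(D,Q,W): not NE [P1→C gives 7>1; P3→Z gives 9>7]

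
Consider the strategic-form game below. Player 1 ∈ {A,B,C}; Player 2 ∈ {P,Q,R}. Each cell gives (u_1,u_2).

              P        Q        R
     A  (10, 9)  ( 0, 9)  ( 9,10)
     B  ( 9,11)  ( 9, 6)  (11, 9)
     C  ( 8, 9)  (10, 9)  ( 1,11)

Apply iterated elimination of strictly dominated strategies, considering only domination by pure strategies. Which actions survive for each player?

Remaining: P1:{A,B} P2:{P,R}

P2 drop Q (R beats it: A:10>9 B:9>6 C:11>9)
P1 drop C (A beats it: P:10>8 R:9>1)
P1→{A,B} P2→{P,R}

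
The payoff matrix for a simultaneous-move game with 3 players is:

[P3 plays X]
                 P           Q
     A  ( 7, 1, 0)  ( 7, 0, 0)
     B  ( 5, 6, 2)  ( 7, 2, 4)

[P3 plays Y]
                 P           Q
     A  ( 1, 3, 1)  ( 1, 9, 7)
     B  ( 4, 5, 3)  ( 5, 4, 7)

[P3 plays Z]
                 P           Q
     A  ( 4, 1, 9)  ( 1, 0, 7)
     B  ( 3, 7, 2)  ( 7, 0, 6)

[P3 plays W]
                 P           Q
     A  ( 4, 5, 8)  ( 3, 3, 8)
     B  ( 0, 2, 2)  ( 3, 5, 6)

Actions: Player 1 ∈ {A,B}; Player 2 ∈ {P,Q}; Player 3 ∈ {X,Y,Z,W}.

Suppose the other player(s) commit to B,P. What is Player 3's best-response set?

u_3(X vs B,P) = 2
u_3(Y vs B,P) = 3
u_3(Z vs B,P) = 2
u_3(W vs B,P) = 2
max payoff 3 at {Y}

BR_3 = {Y}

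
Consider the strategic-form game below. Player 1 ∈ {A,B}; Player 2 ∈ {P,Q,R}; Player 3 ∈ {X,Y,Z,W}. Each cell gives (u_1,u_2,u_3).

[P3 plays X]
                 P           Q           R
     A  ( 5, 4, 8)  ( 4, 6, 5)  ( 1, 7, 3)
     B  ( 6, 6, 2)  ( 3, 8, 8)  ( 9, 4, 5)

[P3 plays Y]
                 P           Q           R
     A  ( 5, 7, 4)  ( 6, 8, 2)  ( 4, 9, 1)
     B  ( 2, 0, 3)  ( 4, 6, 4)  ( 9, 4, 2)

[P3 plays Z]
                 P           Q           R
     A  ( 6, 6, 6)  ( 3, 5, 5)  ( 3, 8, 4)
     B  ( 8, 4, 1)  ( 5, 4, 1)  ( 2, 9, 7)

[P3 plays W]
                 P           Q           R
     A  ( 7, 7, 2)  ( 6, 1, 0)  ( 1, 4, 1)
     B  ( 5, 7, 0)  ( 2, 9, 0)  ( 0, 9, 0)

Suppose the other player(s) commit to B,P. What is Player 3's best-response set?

u_3(X vs B,P) = 2
u_3(Y vs B,P) = 3
u_3(Z vs B,P) = 1
u_3(W vs B,P) = 0
max payoff 3 at {Y}

P3 best: {Y}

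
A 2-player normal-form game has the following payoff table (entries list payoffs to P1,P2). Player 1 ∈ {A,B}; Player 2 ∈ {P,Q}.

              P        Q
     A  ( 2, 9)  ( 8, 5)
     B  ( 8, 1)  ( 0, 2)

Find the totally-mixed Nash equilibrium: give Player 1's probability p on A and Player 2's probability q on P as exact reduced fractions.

P1 indiff ⇒ q·2+(1-q)·8 = q·8+(1-q)·0 ⇒ q(-6) = (1-q)(-8) ⇒ q = 4/7
P2 indiff ⇒ p·9+(1-p)·1 = p·5+(1-p)·2 ⇒ p(4) = (1-p)(1) ⇒ p = 1/5

(p,q) = (1/5, 4/7)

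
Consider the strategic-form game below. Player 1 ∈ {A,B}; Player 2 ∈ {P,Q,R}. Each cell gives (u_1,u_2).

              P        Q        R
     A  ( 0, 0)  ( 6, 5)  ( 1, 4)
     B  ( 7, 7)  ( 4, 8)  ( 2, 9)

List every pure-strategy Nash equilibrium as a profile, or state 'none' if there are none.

PSNE = {(A,Q), (B,R)}

(A,P): not NE [P1→B gives 7>0; P2→Q gives 5>0]
(A,Q): NE
(A,R): not NE [P1→B gives 2>1; P2→Q gives 5>4]
(B,P): not NE [P2→R gives 9>7]
(B,Q): not NE [P1→A gives 6>4; P2→R gives 9>8]
(B,R): NE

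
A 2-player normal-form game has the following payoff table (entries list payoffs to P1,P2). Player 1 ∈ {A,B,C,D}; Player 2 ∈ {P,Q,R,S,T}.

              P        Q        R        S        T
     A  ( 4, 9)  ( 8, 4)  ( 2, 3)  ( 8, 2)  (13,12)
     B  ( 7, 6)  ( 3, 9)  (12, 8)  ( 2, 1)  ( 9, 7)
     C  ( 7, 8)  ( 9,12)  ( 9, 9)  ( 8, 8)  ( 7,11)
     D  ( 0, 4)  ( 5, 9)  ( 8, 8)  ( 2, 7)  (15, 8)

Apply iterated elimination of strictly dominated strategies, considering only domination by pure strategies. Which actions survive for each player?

P2 drop P (T beats it: A:12>9 B:7>6 C:11>8 D:8>4)
P2 drop R (Q beats it: A:4>3 B:9>8 C:12>9 D:9>8)
P1 drop B (A beats it: Q:8>3 S:8>2 T:13>9)
P2 drop S (Q beats it: A:4>2 C:12>8 D:9>7)
P1→{A,C,D} P2→{Q,T}

IESDS → P1:{A,C,D} P2:{Q,T}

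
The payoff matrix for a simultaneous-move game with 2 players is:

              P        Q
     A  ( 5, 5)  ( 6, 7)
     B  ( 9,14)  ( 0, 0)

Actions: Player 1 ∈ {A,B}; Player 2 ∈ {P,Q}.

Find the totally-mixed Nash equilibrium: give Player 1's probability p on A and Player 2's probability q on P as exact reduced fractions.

P1 indiff ⇒ q·5+(1-q)·6 = q·9+(1-q)·0 ⇒ q(-4) = (1-q)(-6) ⇒ q = 3/5
P2 indiff ⇒ p·5+(1-p)·14 = p·7+(1-p)·0 ⇒ p(-2) = (1-p)(-14) ⇒ p = 7/8

(p,q) = (7/8, 3/5)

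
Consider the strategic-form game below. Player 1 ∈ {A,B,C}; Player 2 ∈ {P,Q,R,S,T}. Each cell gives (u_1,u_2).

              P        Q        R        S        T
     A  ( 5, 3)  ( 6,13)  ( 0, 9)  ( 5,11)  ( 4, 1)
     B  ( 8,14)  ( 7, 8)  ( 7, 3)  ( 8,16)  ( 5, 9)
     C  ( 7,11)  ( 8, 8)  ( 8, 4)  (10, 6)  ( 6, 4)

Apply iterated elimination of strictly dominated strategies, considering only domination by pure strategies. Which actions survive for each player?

P1 drop A (B beats it: P:8>5 Q:7>6 R:7>0 S:8>5 T:5>4)
P2 drop Q (P beats it: B:14>8 C:11>8)
P2 drop R (P beats it: B:14>3 C:11>4)
P2 drop T (P beats it: B:14>9 C:11>4)
P1→{B,C} P2→{P,S}

Remaining: P1:{B,C} P2:{P,S}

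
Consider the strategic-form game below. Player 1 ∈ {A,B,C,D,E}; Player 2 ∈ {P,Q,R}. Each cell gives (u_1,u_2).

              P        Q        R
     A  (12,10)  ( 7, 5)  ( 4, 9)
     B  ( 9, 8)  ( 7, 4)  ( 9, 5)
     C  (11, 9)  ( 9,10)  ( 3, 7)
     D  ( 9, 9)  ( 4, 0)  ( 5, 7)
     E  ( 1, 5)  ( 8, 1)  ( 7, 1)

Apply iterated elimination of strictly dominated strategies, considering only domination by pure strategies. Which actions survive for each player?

Remaining: P1:{A,C} P2:{P,Q}

P2 drop R (P beats it: A:10>9 B:8>5 C:9>7 D:9>7 E:5>1)
P1 drop B (C beats it: P:11>9 Q:9>7)
P1 drop D (A beats it: P:12>9 Q:7>4)
P1 drop E (C beats it: P:11>1 Q:9>8)
P1→{A,C} P2→{P,Q}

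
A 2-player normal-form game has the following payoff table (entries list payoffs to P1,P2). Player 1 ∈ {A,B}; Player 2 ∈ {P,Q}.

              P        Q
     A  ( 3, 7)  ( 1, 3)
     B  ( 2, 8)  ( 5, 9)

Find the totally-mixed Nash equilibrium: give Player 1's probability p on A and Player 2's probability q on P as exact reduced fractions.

P1 mixes 1/5 on A; P2 mixes 4/5 on P

P1 indiff ⇒ q·3+(1-q)·1 = q·2+(1-q)·5 ⇒ q(1) = (1-q)(4) ⇒ q = 4/5
P2 indiff ⇒ p·7+(1-p)·8 = p·3+(1-p)·9 ⇒ p(4) = (1-p)(1) ⇒ p = 1/5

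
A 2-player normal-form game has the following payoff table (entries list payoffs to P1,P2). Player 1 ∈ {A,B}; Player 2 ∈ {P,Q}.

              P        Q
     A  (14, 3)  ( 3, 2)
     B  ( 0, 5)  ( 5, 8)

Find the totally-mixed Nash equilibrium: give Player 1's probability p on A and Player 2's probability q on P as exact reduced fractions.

P1 mixes 3/4 on A; P2 mixes 1/8 on P

P1 indiff ⇒ q·14+(1-q)·3 = q·0+(1-q)·5 ⇒ q(14) = (1-q)(2) ⇒ q = 1/8
P2 indiff ⇒ p·3+(1-p)·5 = p·2+(1-p)·8 ⇒ p(1) = (1-p)(3) ⇒ p = 3/4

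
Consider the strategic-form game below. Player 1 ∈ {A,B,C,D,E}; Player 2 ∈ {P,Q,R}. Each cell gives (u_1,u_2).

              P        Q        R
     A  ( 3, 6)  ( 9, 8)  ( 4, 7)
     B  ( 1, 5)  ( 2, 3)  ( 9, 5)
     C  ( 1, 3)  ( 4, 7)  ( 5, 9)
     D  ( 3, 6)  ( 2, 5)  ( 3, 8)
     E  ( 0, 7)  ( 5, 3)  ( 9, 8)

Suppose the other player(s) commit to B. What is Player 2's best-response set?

P2 best: {P,R}

u_2(P vs B) = 5
u_2(Q vs B) = 3
u_2(R vs B) = 5
max payoff 5 at {P,R}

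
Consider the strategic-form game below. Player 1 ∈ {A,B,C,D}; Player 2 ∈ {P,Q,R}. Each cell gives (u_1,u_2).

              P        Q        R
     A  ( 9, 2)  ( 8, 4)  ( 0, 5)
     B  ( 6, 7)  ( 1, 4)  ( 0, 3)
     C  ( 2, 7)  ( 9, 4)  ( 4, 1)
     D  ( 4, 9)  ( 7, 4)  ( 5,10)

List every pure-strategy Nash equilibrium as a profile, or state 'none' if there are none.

PSNE = {(D,R)}

(A,P): not NE [P2→R gives 5>2]
(A,Q): not NE [P1→C gives 9>8; P2→R gives 5>4]
(A,R): not NE [P1→D gives 5>0]
(B,P): not NE [P1→A gives 9>6]
(B,Q): not NE [P1→C gives 9>1; P2→P gives 7>4]
(B,R): not NE [P1→D gives 5>0; P2→P gives 7>3]
(C,P): not NE [P1→A gives 9>2]
(C,Q): not NE [P2→P gives 7>4]
(C,R): not NE [P1→D gives 5>4; P2→P gives 7>1]
(D,P): not NE [P1→A gives 9>4; P2→R gives 10>9]
(D,Q): not NE [P1→C gives 9>7; P2→R gives 10>4]
(D,R): NE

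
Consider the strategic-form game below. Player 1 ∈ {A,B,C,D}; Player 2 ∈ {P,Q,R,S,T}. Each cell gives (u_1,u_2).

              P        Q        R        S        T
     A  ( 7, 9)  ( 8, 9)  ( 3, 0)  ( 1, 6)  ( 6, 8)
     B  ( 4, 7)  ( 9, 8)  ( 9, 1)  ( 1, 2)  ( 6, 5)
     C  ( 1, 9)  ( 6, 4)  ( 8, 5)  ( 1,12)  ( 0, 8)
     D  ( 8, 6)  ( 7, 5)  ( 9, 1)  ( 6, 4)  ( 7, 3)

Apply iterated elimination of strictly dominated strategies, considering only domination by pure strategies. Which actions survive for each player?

P1 drop C (D beats it: P:8>1 Q:7>6 R:9>8 S:6>1 T:7>0)
P2 drop R (P beats it: A:9>0 B:7>1 D:6>1)
P2 drop S (P beats it: A:9>6 B:7>2 D:6>4)
P2 drop T (P beats it: A:9>8 B:7>5 D:6>3)
P1→{A,B,D} P2→{P,Q}

Survivors P1:{A,B,D} P2:{P,Q}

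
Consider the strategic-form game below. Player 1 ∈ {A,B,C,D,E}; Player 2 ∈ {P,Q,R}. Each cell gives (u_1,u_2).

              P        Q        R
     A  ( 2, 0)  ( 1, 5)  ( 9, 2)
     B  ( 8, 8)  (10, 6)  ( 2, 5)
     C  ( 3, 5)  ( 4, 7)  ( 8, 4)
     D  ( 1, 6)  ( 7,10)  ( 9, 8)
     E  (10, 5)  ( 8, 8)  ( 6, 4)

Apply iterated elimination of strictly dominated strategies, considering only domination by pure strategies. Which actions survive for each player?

P2 drop R (Q beats it: A:5>2 B:6>5 C:7>4 D:10>8 E:8>4)
P1 drop A (B beats it: P:8>2 Q:10>1)
P1 drop C (B beats it: P:8>3 Q:10>4)
P1 drop D (B beats it: P:8>1 Q:10>7)
P1→{B,E} P2→{P,Q}

Remaining: P1:{B,E} P2:{P,Q}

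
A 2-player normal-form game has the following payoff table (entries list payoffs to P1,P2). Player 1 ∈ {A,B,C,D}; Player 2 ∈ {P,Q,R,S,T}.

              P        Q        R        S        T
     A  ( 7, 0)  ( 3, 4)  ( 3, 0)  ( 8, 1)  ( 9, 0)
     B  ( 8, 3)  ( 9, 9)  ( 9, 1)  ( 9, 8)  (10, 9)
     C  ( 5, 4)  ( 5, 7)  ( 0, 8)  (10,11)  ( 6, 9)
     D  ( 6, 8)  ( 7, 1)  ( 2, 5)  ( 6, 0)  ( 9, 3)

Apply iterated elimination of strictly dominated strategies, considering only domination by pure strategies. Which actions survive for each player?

P1 drop A (B beats it: P:8>7 Q:9>3 R:9>3 S:9>8 T:10>9)
P1 drop D (B beats it: P:8>6 Q:9>7 R:9>2 S:9>6 T:10>9)
P2 drop P (Q beats it: B:9>3 C:7>4)
P2 drop R (S beats it: B:8>1 C:11>8)
P1→{B,C} P2→{Q,S,T}

IESDS → P1:{B,C} P2:{Q,S,T}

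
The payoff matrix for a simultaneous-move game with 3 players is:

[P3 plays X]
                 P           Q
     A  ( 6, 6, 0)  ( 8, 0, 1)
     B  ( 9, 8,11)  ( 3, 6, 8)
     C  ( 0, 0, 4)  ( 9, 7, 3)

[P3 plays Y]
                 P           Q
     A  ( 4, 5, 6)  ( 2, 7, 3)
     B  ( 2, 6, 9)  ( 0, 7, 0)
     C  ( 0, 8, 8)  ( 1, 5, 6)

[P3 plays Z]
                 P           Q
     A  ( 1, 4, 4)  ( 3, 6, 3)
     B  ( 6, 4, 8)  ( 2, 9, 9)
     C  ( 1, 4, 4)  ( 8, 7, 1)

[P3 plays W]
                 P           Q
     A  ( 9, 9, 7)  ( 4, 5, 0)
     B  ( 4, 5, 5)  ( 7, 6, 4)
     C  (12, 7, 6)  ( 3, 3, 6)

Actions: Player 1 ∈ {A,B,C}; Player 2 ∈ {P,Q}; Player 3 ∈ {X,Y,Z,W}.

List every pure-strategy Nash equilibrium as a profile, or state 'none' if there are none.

PSNE = {(A,Q,Y), (B,P,X)}

(A,P,X): not NE [P1→B gives 9>6; P3→W gives 7>0]
(A,P,Y): not NE [P2→Q gives 7>5; P3→W gives 7>6]
(A,P,Z): not NE [P1→B gives 6>1; P2→Q gives 6>4; P3→W gives 7>4]
(A,P,W): not NE [P1→C gives 12>9]
(A,Q,X): not NE [P1→C gives 9>8; P2→P gives 6>0; P3→Z gives 3>1]
(A,Q,Y): NE
(A,Q,Z): not NE [P1→C gives 8>3]
(A,Q,W): not NE [P1→B gives 7>4; P2→P gives 9>5; P3→Z gives 3>0]
(B,P,X): NE
(B,P,Y): not NE [P1→A gives 4>2; P2→Q gives 7>6; P3→X gives 11>9]
(B,P,Z): not NE [P2→Q gives 9>4; P3→X gives 11>8]
(B,P,W): not NE [P1→C gives 12>4; P2→Q gives 6>5; P3→X gives 11>5]
(B,Q,X): not NE [P1→C gives 9>3; P2→P gives 8>6; P3→Z gives 9>8]
(B,Q,Y): not NE [P1→A gives 2>0; P3→Z gives 9>0]
(B,Q,Z): not NE [P1→C gives 8>2]
(B,Q,W): not NE [P3→Z gives 9>4]
(C,P,X): not NE [P1→B gives 9>0; P2→Q gives 7>0; P3→Y gives 8>4]
(C,P,Y): not NE [P1→A gives 4>0]
(C,P,Z): not NE [P1→B gives 6>1; P2→Q gives 7>4; P3→Y gives 8>4]
(C,P,W): not NE [P3→Y gives 8>6]
(C,Q,X): not NE [P3→W gives 6>3]
(C,Q,Y): not NE [P1→A gives 2>1; P2→P gives 8>5]
(C,Q,Z): not NE [P3→W gives 6>1]
(C,Q,W): not NE [P1→B gives 7>3; P2→P gives 7>3]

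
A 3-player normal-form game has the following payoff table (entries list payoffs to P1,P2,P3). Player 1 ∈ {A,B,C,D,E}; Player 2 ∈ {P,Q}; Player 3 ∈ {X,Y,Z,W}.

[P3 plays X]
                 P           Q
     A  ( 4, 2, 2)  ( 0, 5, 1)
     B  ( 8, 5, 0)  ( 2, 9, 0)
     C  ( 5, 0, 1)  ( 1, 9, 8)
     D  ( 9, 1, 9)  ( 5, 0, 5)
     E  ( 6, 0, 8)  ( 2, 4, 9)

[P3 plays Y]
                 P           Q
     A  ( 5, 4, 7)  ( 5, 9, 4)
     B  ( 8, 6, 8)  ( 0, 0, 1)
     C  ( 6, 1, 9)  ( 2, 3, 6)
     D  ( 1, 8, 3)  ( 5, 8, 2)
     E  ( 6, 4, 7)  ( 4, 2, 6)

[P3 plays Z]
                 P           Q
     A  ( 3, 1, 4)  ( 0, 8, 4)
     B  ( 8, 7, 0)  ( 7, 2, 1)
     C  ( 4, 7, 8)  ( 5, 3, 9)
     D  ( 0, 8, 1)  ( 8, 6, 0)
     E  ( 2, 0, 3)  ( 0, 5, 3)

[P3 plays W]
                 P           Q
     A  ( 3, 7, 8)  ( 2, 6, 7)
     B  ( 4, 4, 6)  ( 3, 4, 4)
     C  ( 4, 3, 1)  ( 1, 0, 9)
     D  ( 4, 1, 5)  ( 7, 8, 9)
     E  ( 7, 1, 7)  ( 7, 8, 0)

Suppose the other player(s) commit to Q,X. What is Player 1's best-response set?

u_1(A vs Q,X) = 0
u_1(B vs Q,X) = 2
u_1(C vs Q,X) = 1
u_1(D vs Q,X) = 5
u_1(E vs Q,X) = 2
max payoff 5 at {D}

argmax u_1 = {D}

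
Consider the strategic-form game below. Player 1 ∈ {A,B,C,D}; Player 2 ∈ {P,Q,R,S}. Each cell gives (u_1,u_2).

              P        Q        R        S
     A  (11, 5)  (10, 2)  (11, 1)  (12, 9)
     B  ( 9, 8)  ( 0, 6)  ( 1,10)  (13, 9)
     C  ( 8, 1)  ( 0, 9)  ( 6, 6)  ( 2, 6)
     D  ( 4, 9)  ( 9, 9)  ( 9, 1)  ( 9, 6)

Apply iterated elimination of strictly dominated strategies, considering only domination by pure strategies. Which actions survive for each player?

P1 drop C (A beats it: P:11>8 Q:10>0 R:11>6 S:12>2)
P1 drop D (A beats it: P:11>4 Q:10>9 R:11>9 S:12>9)
P2 drop P (S beats it: A:9>5 B:9>8)
P2 drop Q (S beats it: A:9>2 B:9>6)
P1→{A,B} P2→{R,S}

Remaining: P1:{A,B} P2:{R,S}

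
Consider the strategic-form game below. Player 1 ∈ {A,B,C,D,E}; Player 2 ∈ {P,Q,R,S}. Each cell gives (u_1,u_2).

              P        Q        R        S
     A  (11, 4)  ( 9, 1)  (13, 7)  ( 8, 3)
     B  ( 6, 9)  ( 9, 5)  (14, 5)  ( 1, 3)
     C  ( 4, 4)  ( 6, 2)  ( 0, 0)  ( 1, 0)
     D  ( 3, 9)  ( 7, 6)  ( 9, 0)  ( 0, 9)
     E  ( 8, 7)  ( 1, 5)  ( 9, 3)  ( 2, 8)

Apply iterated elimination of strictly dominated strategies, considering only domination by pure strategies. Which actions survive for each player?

P1 drop C (A beats it: P:11>4 Q:9>6 R:13>0 S:8>1)
P1 drop D (A beats it: P:11>3 Q:9>7 R:13>9 S:8>0)
P1 drop E (A beats it: P:11>8 Q:9>1 R:13>9 S:8>2)
P2 drop Q (P beats it: A:4>1 B:9>5)
P2 drop S (P beats it: A:4>3 B:9>3)
P1→{A,B} P2→{P,R}

Survivors P1:{A,B} P2:{P,R}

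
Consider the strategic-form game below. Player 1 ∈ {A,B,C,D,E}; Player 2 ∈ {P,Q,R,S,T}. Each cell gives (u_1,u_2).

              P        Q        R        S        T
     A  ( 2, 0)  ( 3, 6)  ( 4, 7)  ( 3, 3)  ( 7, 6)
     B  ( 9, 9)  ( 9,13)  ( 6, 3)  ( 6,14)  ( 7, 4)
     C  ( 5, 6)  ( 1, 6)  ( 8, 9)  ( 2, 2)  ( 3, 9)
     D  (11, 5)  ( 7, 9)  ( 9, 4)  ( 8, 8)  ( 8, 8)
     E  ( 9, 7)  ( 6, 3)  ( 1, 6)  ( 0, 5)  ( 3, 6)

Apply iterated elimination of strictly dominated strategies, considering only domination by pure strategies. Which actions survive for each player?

Survivors P1:{B,D} P2:{Q,S}

P1 drop A (D beats it: P:11>2 Q:7>3 R:9>4 S:8>3 T:8>7)
P1 drop C (D beats it: P:11>5 Q:7>1 R:9>8 S:8>2 T:8>3)
P1 drop E (D beats it: P:11>9 Q:7>6 R:9>1 S:8>0 T:8>3)
P2 drop P (Q beats it: B:13>9 D:9>5)
P2 drop R (Q beats it: B:13>3 D:9>4)
P2 drop T (Q beats it: B:13>4 D:9>8)
P1→{B,D} P2→{Q,S}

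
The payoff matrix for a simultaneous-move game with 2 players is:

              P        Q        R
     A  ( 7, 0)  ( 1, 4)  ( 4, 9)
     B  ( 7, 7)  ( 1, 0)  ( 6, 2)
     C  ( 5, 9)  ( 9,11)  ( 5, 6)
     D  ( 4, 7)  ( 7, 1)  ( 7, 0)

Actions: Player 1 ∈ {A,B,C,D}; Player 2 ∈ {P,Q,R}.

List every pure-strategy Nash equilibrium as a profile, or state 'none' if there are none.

PSNE = {(B,P), (C,Q)}

(A,P): not NE [P2→R gives 9>0]
(A,Q): not NE [P1→C gives 9>1; P2→R gives 9>4]
(A,R): not NE [P1→D gives 7>4]
(B,P): NE
(B,Q): not NE [P1→C gives 9>1; P2→P gives 7>0]
(B,R): not NE [P1→D gives 7>6; P2→P gives 7>2]
(C,P): not NE [P1→B gives 7>5; P2→Q gives 11>9]
(C,Q): NE
(C,R): not NE [P1→D gives 7>5; P2→Q gives 11>6]
(D,P): not NE [P1→B gives 7>4]
(D,Q): not NE [P1→C gives 9>7; P2→P gives 7>1]
(D,R): not NE [P2→P gives 7>0]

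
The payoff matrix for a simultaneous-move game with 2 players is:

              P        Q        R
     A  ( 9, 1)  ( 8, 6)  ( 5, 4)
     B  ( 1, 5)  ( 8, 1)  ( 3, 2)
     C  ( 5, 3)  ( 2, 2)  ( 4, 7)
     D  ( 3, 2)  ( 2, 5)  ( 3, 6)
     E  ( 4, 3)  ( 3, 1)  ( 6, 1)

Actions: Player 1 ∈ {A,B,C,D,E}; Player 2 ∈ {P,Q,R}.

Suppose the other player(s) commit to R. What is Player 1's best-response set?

BR_1 = {E}

u_1(A vs R) = 5
u_1(B vs R) = 3
u_1(C vs R) = 4
u_1(D vs R) = 3
u_1(E vs R) = 6
max payoff 6 at {E}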